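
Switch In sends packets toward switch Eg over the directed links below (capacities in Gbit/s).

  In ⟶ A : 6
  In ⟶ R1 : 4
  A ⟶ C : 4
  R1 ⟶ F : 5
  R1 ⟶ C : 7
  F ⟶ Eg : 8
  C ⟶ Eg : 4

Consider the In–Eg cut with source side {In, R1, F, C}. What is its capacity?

18

Edges leaving {In, R1, F, C}: In→A (6), F→Eg (8), C→Eg (4).
Cut capacity = 6 + 8 + 4 = 18.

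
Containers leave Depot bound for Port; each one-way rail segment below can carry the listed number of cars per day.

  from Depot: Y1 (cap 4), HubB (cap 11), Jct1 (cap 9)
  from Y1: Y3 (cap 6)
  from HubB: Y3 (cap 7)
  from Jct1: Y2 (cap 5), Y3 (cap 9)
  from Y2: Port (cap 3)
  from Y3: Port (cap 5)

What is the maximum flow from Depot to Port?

8

Augment Depot→Y1→Y3→Port: bottleneck 4, flow now 4.
Augment Depot→HubB→Y3→Port: bottleneck 1, flow now 5.
Augment Depot→Jct1→Y2→Port: bottleneck 3, flow now 8.
No augmenting path remains; maximum flow = 8.
In the residual graph, reachable from Depot: {Depot, Y1, HubB, Jct1, Y2, Y3}.
Min-cut edges: Y2→Port (3), Y3→Port (5); capacity 3 + 5 = 8.
This cut is saturated, so no flow can exceed 8.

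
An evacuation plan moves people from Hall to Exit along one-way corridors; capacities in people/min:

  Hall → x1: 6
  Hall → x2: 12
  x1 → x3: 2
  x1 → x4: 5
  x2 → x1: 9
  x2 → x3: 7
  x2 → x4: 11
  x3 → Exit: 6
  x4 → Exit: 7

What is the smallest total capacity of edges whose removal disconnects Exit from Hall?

Augment Hall→x1→x3→Exit: bottleneck 2, flow now 2.
Augment Hall→x1→x4→Exit: bottleneck 4, flow now 6.
Augment Hall→x2→x3→Exit: bottleneck 4, flow now 10.
Augment Hall→x2→x4→Exit: bottleneck 3, flow now 13.
No augmenting path remains; maximum flow = 13.
By max-flow min-cut, the minimum cut capacity equals the max flow.
In the residual graph, reachable from Hall: {Hall, x1, x2, x3, x4}.
Min-cut edges: x3→Exit (6), x4→Exit (7); capacity 6 + 7 = 13.

13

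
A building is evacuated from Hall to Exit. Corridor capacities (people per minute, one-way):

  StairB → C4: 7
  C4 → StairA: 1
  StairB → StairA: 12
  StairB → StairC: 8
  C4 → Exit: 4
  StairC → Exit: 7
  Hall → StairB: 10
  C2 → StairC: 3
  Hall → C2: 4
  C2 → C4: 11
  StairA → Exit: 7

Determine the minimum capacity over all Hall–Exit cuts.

14

Augment Hall→StairB→StairC→Exit: bottleneck 7, flow now 7.
Augment Hall→StairB→StairA→Exit: bottleneck 3, flow now 10.
Augment Hall→C2→C4→Exit: bottleneck 4, flow now 14.
No augmenting path remains; maximum flow = 14.
By max-flow min-cut, the minimum cut capacity equals the max flow.
In the residual graph, reachable from Hall: {Hall}.
Min-cut edges: Hall→StairB (10), Hall→C2 (4); capacity 10 + 4 = 14.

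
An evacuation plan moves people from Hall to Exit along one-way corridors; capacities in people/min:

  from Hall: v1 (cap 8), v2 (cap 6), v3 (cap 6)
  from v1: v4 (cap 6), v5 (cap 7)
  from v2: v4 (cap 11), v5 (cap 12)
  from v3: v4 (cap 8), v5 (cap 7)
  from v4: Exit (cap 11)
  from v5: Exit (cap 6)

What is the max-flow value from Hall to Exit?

Augment Hall→v1→v4→Exit: bottleneck 6, flow now 6.
Augment Hall→v1→v5→Exit: bottleneck 2, flow now 8.
Augment Hall→v2→v4→Exit: bottleneck 5, flow now 13.
Augment Hall→v2→v5→Exit: bottleneck 1, flow now 14.
Augment Hall→v3→v5→Exit: bottleneck 3, flow now 17.
No augmenting path remains; maximum flow = 17.
In the residual graph, reachable from Hall: {Hall, v1, v2, v3, v4, v5}.
Min-cut edges: v4→Exit (11), v5→Exit (6); capacity 11 + 6 = 17.
This cut is saturated, so no flow can exceed 17.

17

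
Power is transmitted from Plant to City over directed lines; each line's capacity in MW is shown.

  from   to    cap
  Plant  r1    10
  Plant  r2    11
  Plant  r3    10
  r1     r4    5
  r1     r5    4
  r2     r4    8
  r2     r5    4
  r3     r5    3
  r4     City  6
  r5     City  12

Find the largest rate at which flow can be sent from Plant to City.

17

Augment Plant→r1→r4→City: bottleneck 5, flow now 5.
Augment Plant→r1→r5→City: bottleneck 4, flow now 9.
Augment Plant→r2→r4→City: bottleneck 1, flow now 10.
Augment Plant→r2→r5→City: bottleneck 4, flow now 14.
Augment Plant→r3→r5→City: bottleneck 3, flow now 17.
No augmenting path remains; maximum flow = 17.
In the residual graph, reachable from Plant: {Plant, r1, r2, r3, r4}.
Min-cut edges: r1→r5 (4), r2→r5 (4), r3→r5 (3), r4→City (6); capacity 4 + 4 + 3 + 6 = 17.
This cut is saturated, so no flow can exceed 17.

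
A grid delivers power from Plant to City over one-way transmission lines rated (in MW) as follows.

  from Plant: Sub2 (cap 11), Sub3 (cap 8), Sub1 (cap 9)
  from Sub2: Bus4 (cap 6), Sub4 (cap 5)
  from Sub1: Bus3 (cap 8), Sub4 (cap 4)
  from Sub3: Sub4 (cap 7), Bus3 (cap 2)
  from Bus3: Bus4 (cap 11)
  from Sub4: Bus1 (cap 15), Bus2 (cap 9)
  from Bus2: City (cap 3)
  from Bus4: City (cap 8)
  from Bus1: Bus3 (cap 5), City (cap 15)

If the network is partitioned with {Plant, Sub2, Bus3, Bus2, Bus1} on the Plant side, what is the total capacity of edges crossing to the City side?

57

Edges leaving {Plant, Sub2, Bus3, Bus2, Bus1}: Plant→Sub1 (9), Plant→Sub3 (8), Sub2→Sub4 (5), Sub2→Bus4 (6), Bus3→Bus4 (11), Bus2→City (3), Bus1→City (15).
Cut capacity = 9 + 8 + 5 + 6 + 11 + 3 + 15 = 57.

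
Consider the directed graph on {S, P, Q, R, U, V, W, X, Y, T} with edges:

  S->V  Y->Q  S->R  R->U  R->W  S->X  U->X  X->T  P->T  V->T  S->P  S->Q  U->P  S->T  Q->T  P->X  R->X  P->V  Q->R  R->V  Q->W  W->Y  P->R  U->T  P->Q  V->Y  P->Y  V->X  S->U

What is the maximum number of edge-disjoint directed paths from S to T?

6

Assign every edge capacity 1; by Menger, the answer equals the max flow.
Path S→T (+1); total 1.
Path S→P→T (+1); total 2.
Path S→Q→T (+1); total 3.
Path S→U→T (+1); total 4.
Path S→V→T (+1); total 5.
Path S→X→T (+1); total 6.
No residual S→T path; max flow = 6.
Certifying cut of size 6: {P→T, Q→T, S→T, U→T, V→T, X→T}.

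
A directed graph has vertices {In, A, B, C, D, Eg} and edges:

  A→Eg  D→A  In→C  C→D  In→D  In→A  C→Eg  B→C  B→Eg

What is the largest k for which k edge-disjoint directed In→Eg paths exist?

Assign every edge capacity 1; by Menger, the answer equals the max flow.
Path In→A→Eg (+1); total 1.
Path In→C→Eg (+1); total 2.
No residual In→Eg path; max flow = 2.
Certifying cut of size 2: {A→Eg, In→C}.

2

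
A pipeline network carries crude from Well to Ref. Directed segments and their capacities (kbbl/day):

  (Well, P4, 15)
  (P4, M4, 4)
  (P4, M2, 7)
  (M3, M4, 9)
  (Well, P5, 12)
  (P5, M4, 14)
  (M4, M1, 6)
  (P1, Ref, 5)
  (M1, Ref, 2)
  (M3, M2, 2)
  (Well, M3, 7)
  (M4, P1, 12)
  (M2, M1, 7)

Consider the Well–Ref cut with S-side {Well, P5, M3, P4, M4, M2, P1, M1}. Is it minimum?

Given cut capacity: 5 + 2 = 7.
Augment Well→P5→M4→P1→Ref: bottleneck 5, flow now 5.
Augment Well→P5→M4→M1→Ref: bottleneck 2, flow now 7.
No augmenting path remains; maximum flow = 7.
Cut capacity 7 equals the max flow, so it is a minimum cut.

Yes — it is a minimum cut (capacity 7).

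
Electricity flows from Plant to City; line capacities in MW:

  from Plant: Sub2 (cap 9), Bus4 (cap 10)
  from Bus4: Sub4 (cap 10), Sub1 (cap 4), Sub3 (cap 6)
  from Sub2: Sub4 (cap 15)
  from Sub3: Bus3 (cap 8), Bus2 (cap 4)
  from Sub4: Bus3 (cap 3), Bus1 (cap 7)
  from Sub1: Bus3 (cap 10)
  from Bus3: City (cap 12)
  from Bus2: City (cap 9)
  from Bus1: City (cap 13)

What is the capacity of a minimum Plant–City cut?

19

Augment Plant→Bus4→Sub3→Bus3→City: bottleneck 6, flow now 6.
Augment Plant→Bus4→Sub4→Bus3→City: bottleneck 3, flow now 9.
Augment Plant→Bus4→Sub4→Bus1→City: bottleneck 1, flow now 10.
Augment Plant→Sub2→Sub4→Bus1→City: bottleneck 6, flow now 16.
Augment Plant→Sub2→Sub4→Bus4→Sub1→Bus3→City: bottleneck 3, flow now 19. (uses reverse residual edge)
No augmenting path remains; maximum flow = 19.
By max-flow min-cut, the minimum cut capacity equals the max flow.
In the residual graph, reachable from Plant: {Plant}.
Min-cut edges: Plant→Bus4 (10), Plant→Sub2 (9); capacity 10 + 9 = 19.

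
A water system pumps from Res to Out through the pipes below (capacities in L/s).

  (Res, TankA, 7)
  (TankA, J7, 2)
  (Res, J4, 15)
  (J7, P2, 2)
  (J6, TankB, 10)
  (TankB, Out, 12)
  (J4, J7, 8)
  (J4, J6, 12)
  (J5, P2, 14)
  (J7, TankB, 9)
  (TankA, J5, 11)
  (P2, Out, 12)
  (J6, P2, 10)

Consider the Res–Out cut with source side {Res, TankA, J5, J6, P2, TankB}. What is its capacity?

Edges leaving {Res, TankA, J5, J6, P2, TankB}: Res→J4 (15), TankA→J7 (2), P2→Out (12), TankB→Out (12).
Cut capacity = 15 + 2 + 12 + 12 = 41.

41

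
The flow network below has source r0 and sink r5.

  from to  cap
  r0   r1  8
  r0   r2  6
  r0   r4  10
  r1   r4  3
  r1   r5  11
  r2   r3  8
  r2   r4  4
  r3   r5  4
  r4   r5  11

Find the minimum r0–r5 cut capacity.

Augment r0→r1→r5: bottleneck 8, flow now 8.
Augment r0→r4→r5: bottleneck 10, flow now 18.
Augment r0→r2→r3→r5: bottleneck 4, flow now 22.
Augment r0→r2→r4→r5: bottleneck 1, flow now 23.
No augmenting path remains; maximum flow = 23.
By max-flow min-cut, the minimum cut capacity equals the max flow.
In the residual graph, reachable from r0: {r0, r2, r3, r4}.
Min-cut edges: r0→r1 (8), r3→r5 (4), r4→r5 (11); capacity 8 + 4 + 11 = 23.

23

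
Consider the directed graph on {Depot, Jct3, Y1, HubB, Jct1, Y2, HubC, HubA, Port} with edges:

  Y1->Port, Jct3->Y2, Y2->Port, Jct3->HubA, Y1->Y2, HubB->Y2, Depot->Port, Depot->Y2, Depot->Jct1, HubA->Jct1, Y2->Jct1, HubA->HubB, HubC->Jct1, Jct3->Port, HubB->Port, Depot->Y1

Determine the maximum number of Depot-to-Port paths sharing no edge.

Assign every edge capacity 1; by Menger, the answer equals the max flow.
Path Depot→Port (+1); total 1.
Path Depot→Y1→Port (+1); total 2.
Path Depot→Y2→Port (+1); total 3.
No residual Depot→Port path; max flow = 3.
Certifying cut of size 3: {Depot→Port, Depot→Y1, Depot→Y2}.

3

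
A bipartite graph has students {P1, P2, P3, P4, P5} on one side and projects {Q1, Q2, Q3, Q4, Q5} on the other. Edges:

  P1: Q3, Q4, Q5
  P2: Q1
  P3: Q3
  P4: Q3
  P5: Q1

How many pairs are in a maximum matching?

Unit-capacity flow: source→left, listed edges, right→sink; max matching = max flow.
Augmenting path P1→Q3 (+1); matched 1.
Augmenting path P2→Q1 (+1); matched 2.
Augmenting path P3→Q3→P1→Q4 (+1); matched 3.
No augmenting path remains; maximum matching = 3.
König certificate: {P1, Q1, Q3} is a vertex cover of size 3 (every listed pair touches it), so no matching can be larger.

3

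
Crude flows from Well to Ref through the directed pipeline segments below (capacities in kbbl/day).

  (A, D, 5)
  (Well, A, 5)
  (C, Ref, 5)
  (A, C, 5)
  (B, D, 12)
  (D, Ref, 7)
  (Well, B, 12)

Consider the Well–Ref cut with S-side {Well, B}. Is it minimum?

No — its capacity is 17, but the minimum cut has capacity 12.

Given cut capacity: 5 + 12 = 17.
Augment Well→A→C→Ref: bottleneck 5, flow now 5.
Augment Well→B→D→Ref: bottleneck 7, flow now 12.
No augmenting path remains; maximum flow = 12.
In the residual graph, reachable from Well: {Well, B, D}.
Min-cut edges: Well→A (5), D→Ref (7); capacity 5 + 7 = 12.
Cut capacity 17 exceeds the max flow 12, so it is not minimum.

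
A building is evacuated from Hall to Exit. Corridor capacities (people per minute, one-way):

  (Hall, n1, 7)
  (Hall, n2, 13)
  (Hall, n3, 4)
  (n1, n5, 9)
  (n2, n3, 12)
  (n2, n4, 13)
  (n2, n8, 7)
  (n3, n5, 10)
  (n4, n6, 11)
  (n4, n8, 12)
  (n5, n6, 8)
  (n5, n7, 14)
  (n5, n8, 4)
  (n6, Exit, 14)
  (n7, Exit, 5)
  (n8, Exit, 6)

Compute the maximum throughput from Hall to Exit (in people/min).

24

Augment Hall→n2→n8→Exit: bottleneck 6, flow now 6.
Augment Hall→n1→n5→n6→Exit: bottleneck 7, flow now 13.
Augment Hall→n2→n4→n6→Exit: bottleneck 7, flow now 20.
Augment Hall→n3→n5→n7→Exit: bottleneck 4, flow now 24.
No augmenting path remains; maximum flow = 24.
In the residual graph, reachable from Hall: {Hall}.
Min-cut edges: Hall→n1 (7), Hall→n2 (13), Hall→n3 (4); capacity 7 + 13 + 4 = 24.
This cut is saturated, so no flow can exceed 24.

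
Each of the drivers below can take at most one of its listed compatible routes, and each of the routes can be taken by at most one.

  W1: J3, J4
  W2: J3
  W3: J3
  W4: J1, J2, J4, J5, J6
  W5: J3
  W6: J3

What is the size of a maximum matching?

3

Unit-capacity flow: source→left, listed edges, right→sink; max matching = max flow.
Augmenting path W1→J3 (+1); matched 1.
Augmenting path W4→J1 (+1); matched 2.
Augmenting path W2→J3→W1→J4 (+1); matched 3.
No augmenting path remains; maximum matching = 3.
König certificate: {W1, W4, J3} is a vertex cover of size 3 (every listed pair touches it), so no matching can be larger.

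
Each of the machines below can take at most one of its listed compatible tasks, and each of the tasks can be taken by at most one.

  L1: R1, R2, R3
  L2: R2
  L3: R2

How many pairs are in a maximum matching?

2

Unit-capacity flow: source→left, listed edges, right→sink; max matching = max flow.
Augmenting path L1→R1 (+1); matched 1.
Augmenting path L2→R2 (+1); matched 2.
No augmenting path remains; maximum matching = 2.
König certificate: {L1, R2} is a vertex cover of size 2 (every listed pair touches it), so no matching can be larger.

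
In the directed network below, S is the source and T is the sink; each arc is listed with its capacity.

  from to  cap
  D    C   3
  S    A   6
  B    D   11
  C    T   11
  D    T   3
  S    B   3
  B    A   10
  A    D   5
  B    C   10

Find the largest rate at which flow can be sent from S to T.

8

Augment S→A→D→T: bottleneck 3, flow now 3.
Augment S→B→C→T: bottleneck 3, flow now 6.
Augment S→A→D→C→T: bottleneck 2, flow now 8.
No augmenting path remains; maximum flow = 8.
In the residual graph, reachable from S: {S, A}.
Min-cut edges: S→B (3), A→D (5); capacity 3 + 5 = 8.
This cut is saturated, so no flow can exceed 8.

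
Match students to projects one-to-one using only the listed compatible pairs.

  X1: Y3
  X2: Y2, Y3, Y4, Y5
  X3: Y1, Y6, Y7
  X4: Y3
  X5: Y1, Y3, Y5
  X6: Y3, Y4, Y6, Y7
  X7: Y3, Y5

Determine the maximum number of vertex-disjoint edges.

Unit-capacity flow: source→left, listed edges, right→sink; max matching = max flow.
Augmenting path X1→Y3 (+1); matched 1.
Augmenting path X2→Y2 (+1); matched 2.
Augmenting path X3→Y1 (+1); matched 3.
Augmenting path X5→Y5 (+1); matched 4.
Augmenting path X6→Y4 (+1); matched 5.
Augmenting path X7→Y5→X5→Y1→X3→Y6 (+1); matched 6.
No augmenting path remains; maximum matching = 6.
König certificate: {X2, X3, X5, X6, X7, Y3} is a vertex cover of size 6 (every listed pair touches it), so no matching can be larger.

6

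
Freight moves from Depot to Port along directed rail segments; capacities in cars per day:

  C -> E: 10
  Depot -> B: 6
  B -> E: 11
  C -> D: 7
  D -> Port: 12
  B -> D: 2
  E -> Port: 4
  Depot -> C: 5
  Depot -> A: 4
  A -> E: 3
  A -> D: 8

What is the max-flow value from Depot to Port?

Augment Depot→A→D→Port: bottleneck 4, flow now 4.
Augment Depot→B→D→Port: bottleneck 2, flow now 6.
Augment Depot→B→E→Port: bottleneck 4, flow now 10.
Augment Depot→C→D→Port: bottleneck 5, flow now 15.
No augmenting path remains; maximum flow = 15.
In the residual graph, reachable from Depot: {Depot}.
Min-cut edges: Depot→A (4), Depot→B (6), Depot→C (5); capacity 4 + 6 + 5 = 15.
This cut is saturated, so no flow can exceed 15.

15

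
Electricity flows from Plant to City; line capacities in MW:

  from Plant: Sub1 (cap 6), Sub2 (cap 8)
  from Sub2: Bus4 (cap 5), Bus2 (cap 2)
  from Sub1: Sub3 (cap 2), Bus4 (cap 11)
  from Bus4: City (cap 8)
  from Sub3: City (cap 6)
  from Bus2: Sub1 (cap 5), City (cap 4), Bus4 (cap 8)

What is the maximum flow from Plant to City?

Augment Plant→Sub2→Bus4→City: bottleneck 5, flow now 5.
Augment Plant→Sub2→Bus2→City: bottleneck 2, flow now 7.
Augment Plant→Sub1→Bus4→City: bottleneck 3, flow now 10.
Augment Plant→Sub1→Sub3→City: bottleneck 2, flow now 12.
No augmenting path remains; maximum flow = 12.
In the residual graph, reachable from Plant: {Plant, Sub2, Sub1, Bus4}.
Min-cut edges: Sub2→Bus2 (2), Sub1→Sub3 (2), Bus4→City (8); capacity 2 + 2 + 8 = 12.
This cut is saturated, so no flow can exceed 12.

12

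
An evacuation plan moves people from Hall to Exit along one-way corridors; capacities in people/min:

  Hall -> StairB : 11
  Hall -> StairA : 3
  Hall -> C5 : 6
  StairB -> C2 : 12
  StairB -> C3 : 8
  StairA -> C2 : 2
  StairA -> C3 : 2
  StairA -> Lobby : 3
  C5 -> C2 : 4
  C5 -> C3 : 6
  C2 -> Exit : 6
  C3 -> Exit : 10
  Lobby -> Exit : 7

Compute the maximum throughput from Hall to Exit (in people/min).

19

Augment Hall→StairB→C2→Exit: bottleneck 6, flow now 6.
Augment Hall→StairB→C3→Exit: bottleneck 5, flow now 11.
Augment Hall→StairA→C3→Exit: bottleneck 2, flow now 13.
Augment Hall→StairA→Lobby→Exit: bottleneck 1, flow now 14.
Augment Hall→C5→C3→Exit: bottleneck 3, flow now 17.
Augment Hall→C5→C3→StairA→Lobby→Exit: bottleneck 2, flow now 19. (uses reverse residual edge)
No augmenting path remains; maximum flow = 19.
In the residual graph, reachable from Hall: {Hall, StairB, C5, C2, C3}.
Min-cut edges: Hall→StairA (3), C2→Exit (6), C3→Exit (10); capacity 3 + 6 + 10 = 19.
This cut is saturated, so no flow can exceed 19.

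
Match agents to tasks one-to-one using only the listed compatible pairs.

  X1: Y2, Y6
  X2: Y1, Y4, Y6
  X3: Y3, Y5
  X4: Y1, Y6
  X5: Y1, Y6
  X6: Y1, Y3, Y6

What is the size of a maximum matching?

Unit-capacity flow: source→left, listed edges, right→sink; max matching = max flow.
Augmenting path X1→Y2 (+1); matched 1.
Augmenting path X2→Y1 (+1); matched 2.
Augmenting path X3→Y3 (+1); matched 3.
Augmenting path X4→Y6 (+1); matched 4.
Augmenting path X5→Y1→X2→Y4 (+1); matched 5.
Augmenting path X6→Y3→X3→Y5 (+1); matched 6.
No augmenting path remains; maximum matching = 6.
König certificate: {X1, X2, X3, X4, X5, X6} is a vertex cover of size 6 (every listed pair touches it), so no matching can be larger.

6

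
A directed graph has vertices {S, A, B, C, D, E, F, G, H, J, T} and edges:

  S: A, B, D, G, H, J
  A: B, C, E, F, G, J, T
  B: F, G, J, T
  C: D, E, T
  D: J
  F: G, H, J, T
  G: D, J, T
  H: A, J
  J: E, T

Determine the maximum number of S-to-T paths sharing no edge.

5

Assign every edge capacity 1; by Menger, the answer equals the max flow.
Path S→A→T (+1); total 1.
Path S→B→T (+1); total 2.
Path S→G→T (+1); total 3.
Path S→J→T (+1); total 4.
Path S→H→A→C→T (+1); total 5.
No residual S→T path; max flow = 5.
Certifying cut of size 5: {J→T, S→A, S→B, S→G, S→H}.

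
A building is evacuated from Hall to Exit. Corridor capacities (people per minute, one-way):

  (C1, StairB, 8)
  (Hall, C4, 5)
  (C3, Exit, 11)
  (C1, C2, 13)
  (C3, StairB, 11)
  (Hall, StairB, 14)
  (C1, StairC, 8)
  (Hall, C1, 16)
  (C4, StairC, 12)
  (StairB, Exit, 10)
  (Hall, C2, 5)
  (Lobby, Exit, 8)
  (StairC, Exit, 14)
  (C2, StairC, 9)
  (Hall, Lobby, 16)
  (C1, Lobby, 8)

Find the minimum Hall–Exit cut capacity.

Augment Hall→Lobby→Exit: bottleneck 8, flow now 8.
Augment Hall→StairB→Exit: bottleneck 10, flow now 18.
Augment Hall→C1→StairC→Exit: bottleneck 8, flow now 26.
Augment Hall→C2→StairC→Exit: bottleneck 5, flow now 31.
Augment Hall→C4→StairC→Exit: bottleneck 1, flow now 32.
No augmenting path remains; maximum flow = 32.
By max-flow min-cut, the minimum cut capacity equals the max flow.
In the residual graph, reachable from Hall: {Hall, C1, C2, Lobby, StairB, C4, StairC}.
Min-cut edges: Lobby→Exit (8), StairB→Exit (10), StairC→Exit (14); capacity 8 + 10 + 14 = 32.

32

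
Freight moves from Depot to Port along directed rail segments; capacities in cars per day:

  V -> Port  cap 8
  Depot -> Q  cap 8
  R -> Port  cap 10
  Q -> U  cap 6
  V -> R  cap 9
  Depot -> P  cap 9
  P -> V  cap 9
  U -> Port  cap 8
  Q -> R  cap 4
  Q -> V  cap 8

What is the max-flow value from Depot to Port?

Augment Depot→P→V→Port: bottleneck 8, flow now 8.
Augment Depot→Q→R→Port: bottleneck 4, flow now 12.
Augment Depot→Q→U→Port: bottleneck 4, flow now 16.
Augment Depot→P→V→R→Port: bottleneck 1, flow now 17.
No augmenting path remains; maximum flow = 17.
In the residual graph, reachable from Depot: {Depot}.
Min-cut edges: Depot→P (9), Depot→Q (8); capacity 9 + 8 = 17.
This cut is saturated, so no flow can exceed 17.

17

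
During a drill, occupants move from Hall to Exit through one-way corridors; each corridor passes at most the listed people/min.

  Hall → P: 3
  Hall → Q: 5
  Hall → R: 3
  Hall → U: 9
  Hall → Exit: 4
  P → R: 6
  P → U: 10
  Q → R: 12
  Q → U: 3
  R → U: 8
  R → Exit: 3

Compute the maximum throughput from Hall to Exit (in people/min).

7

Augment Hall→Exit: bottleneck 4, flow now 4.
Augment Hall→R→Exit: bottleneck 3, flow now 7.
No augmenting path remains; maximum flow = 7.
In the residual graph, reachable from Hall: {Hall, P, Q, R, U}.
Min-cut edges: Hall→Exit (4), R→Exit (3); capacity 4 + 3 = 7.
This cut is saturated, so no flow can exceed 7.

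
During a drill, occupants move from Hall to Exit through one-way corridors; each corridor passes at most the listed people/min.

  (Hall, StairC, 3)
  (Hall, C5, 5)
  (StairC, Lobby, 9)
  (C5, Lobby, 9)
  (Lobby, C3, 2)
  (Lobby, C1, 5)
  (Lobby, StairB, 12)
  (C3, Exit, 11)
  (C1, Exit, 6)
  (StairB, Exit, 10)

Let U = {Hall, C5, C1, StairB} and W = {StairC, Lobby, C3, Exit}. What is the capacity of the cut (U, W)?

Edges leaving {Hall, C5, C1, StairB}: Hall→StairC (3), C5→Lobby (9), C1→Exit (6), StairB→Exit (10).
Cut capacity = 3 + 9 + 6 + 10 = 28.

28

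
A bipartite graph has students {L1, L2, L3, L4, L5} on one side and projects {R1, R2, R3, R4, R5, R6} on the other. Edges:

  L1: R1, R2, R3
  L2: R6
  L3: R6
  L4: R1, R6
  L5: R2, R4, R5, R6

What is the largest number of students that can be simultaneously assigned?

Unit-capacity flow: source→left, listed edges, right→sink; max matching = max flow.
Augmenting path L1→R1 (+1); matched 1.
Augmenting path L2→R6 (+1); matched 2.
Augmenting path L5→R2 (+1); matched 3.
Augmenting path L4→R1→L1→R3 (+1); matched 4.
No augmenting path remains; maximum matching = 4.
König certificate: {L1, L4, L5, R6} is a vertex cover of size 4 (every listed pair touches it), so no matching can be larger.

4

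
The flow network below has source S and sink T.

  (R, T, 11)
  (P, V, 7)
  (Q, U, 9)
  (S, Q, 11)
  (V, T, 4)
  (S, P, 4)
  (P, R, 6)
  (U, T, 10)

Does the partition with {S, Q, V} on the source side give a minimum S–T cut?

No — its capacity is 17, but the minimum cut has capacity 13.

Given cut capacity: 4 + 9 + 4 = 17.
Augment S→P→R→T: bottleneck 4, flow now 4.
Augment S→Q→U→T: bottleneck 9, flow now 13.
No augmenting path remains; maximum flow = 13.
In the residual graph, reachable from S: {S, Q}.
Min-cut edges: S→P (4), Q→U (9); capacity 4 + 9 = 13.
Cut capacity 17 exceeds the max flow 13, so it is not minimum.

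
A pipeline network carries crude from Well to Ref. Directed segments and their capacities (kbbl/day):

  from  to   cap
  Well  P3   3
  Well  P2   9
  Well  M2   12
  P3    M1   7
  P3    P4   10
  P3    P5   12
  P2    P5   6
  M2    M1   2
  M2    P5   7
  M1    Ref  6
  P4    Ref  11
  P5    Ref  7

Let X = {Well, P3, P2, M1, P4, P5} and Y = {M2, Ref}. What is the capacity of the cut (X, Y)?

36

Edges leaving {Well, P3, P2, M1, P4, P5}: Well→M2 (12), M1→Ref (6), P4→Ref (11), P5→Ref (7).
Cut capacity = 12 + 6 + 11 + 7 = 36.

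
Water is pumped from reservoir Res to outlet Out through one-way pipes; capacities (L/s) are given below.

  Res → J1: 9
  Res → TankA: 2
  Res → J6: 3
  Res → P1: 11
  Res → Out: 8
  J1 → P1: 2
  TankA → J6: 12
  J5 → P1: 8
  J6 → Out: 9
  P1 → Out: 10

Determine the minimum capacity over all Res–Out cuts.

23

Augment Res→Out: bottleneck 8, flow now 8.
Augment Res→J6→Out: bottleneck 3, flow now 11.
Augment Res→P1→Out: bottleneck 10, flow now 21.
Augment Res→TankA→J6→Out: bottleneck 2, flow now 23.
No augmenting path remains; maximum flow = 23.
By max-flow min-cut, the minimum cut capacity equals the max flow.
In the residual graph, reachable from Res: {Res, J1, P1}.
Min-cut edges: Res→TankA (2), Res→J6 (3), Res→Out (8), P1→Out (10); capacity 2 + 3 + 8 + 10 = 23.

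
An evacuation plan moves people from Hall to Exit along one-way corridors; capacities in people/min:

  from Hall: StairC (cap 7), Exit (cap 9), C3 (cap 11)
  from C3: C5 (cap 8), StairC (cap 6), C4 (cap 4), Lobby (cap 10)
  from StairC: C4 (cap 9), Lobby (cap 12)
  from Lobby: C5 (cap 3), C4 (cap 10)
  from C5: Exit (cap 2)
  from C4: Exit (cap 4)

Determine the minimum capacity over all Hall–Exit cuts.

Augment Hall→Exit: bottleneck 9, flow now 9.
Augment Hall→C3→C5→Exit: bottleneck 2, flow now 11.
Augment Hall→C3→C4→Exit: bottleneck 4, flow now 15.
No augmenting path remains; maximum flow = 15.
By max-flow min-cut, the minimum cut capacity equals the max flow.
In the residual graph, reachable from Hall: {Hall, C3, StairC, Lobby, C5, C4}.
Min-cut edges: Hall→Exit (9), C5→Exit (2), C4→Exit (4); capacity 9 + 2 + 4 = 15.

15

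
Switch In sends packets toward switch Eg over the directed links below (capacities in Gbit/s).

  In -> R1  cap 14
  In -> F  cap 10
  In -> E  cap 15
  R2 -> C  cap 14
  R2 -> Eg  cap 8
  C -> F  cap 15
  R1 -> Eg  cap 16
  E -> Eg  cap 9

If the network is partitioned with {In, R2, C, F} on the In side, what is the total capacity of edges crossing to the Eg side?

Edges leaving {In, R2, C, F}: In→R1 (14), In→E (15), R2→Eg (8).
Cut capacity = 14 + 15 + 8 = 37.

37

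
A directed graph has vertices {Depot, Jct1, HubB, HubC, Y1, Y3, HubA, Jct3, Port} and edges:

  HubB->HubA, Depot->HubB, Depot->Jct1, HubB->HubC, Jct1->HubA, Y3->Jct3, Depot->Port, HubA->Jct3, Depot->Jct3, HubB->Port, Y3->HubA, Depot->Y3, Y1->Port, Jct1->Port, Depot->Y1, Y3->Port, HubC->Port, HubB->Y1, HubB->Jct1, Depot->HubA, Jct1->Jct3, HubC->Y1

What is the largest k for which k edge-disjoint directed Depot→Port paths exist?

Assign every edge capacity 1; by Menger, the answer equals the max flow.
Path Depot→Port (+1); total 1.
Path Depot→Jct1→Port (+1); total 2.
Path Depot→HubB→Port (+1); total 3.
Path Depot→Y1→Port (+1); total 4.
Path Depot→Y3→Port (+1); total 5.
No residual Depot→Port path; max flow = 5.
Certifying cut of size 5: {Depot→HubB, Depot→Jct1, Depot→Port, Depot→Y1, Depot→Y3}.

5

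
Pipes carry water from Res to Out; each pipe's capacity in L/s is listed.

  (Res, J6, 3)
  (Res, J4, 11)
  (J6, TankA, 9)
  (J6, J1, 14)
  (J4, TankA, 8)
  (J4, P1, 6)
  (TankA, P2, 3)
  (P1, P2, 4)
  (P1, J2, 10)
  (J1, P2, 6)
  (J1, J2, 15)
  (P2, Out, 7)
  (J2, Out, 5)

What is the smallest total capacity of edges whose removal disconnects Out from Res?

12

Augment Res→J6→TankA→P2→Out: bottleneck 3, flow now 3.
Augment Res→J4→P1→P2→Out: bottleneck 4, flow now 7.
Augment Res→J4→P1→J2→Out: bottleneck 2, flow now 9.
Augment Res→J4→TankA→J6→J1→J2→Out: bottleneck 3, flow now 12. (uses reverse residual edge)
No augmenting path remains; maximum flow = 12.
By max-flow min-cut, the minimum cut capacity equals the max flow.
In the residual graph, reachable from Res: {Res, J4, TankA}.
Min-cut edges: Res→J6 (3), J4→P1 (6), TankA→P2 (3); capacity 3 + 6 + 3 = 12.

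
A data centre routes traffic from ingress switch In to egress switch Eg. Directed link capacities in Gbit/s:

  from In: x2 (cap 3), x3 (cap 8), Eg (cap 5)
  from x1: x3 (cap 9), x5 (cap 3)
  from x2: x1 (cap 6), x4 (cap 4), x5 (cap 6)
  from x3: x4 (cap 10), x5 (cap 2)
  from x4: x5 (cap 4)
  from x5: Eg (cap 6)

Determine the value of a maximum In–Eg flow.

Augment In→Eg: bottleneck 5, flow now 5.
Augment In→x2→x5→Eg: bottleneck 3, flow now 8.
Augment In→x3→x5→Eg: bottleneck 2, flow now 10.
Augment In→x3→x4→x5→Eg: bottleneck 1, flow now 11.
No augmenting path remains; maximum flow = 11.
In the residual graph, reachable from In: {In, x1, x2, x3, x4, x5}.
Min-cut edges: In→Eg (5), x5→Eg (6); capacity 5 + 6 = 11.
This cut is saturated, so no flow can exceed 11.

11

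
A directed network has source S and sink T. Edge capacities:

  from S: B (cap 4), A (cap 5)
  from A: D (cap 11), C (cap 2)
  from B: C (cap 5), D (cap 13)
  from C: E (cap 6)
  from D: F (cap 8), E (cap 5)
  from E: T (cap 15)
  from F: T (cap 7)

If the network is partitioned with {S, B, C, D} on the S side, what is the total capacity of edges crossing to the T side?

Edges leaving {S, B, C, D}: S→A (5), C→E (6), D→E (5), D→F (8).
Cut capacity = 5 + 6 + 5 + 8 = 24.

24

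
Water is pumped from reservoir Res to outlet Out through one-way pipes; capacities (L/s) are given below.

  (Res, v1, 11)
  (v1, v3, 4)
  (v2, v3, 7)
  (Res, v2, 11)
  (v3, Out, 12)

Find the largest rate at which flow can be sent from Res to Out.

Augment Res→v1→v3→Out: bottleneck 4, flow now 4.
Augment Res→v2→v3→Out: bottleneck 7, flow now 11.
No augmenting path remains; maximum flow = 11.
In the residual graph, reachable from Res: {Res, v1, v2}.
Min-cut edges: v1→v3 (4), v2→v3 (7); capacity 4 + 7 = 11.
This cut is saturated, so no flow can exceed 11.

11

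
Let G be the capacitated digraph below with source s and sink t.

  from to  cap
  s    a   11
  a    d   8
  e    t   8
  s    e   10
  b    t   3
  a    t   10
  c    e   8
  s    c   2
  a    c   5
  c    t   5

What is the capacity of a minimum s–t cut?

21

Augment s→a→t: bottleneck 10, flow now 10.
Augment s→c→t: bottleneck 2, flow now 12.
Augment s→e→t: bottleneck 8, flow now 20.
Augment s→a→c→t: bottleneck 1, flow now 21.
No augmenting path remains; maximum flow = 21.
By max-flow min-cut, the minimum cut capacity equals the max flow.
In the residual graph, reachable from s: {s, e}.
Min-cut edges: s→a (11), s→c (2), e→t (8); capacity 11 + 2 + 8 = 21.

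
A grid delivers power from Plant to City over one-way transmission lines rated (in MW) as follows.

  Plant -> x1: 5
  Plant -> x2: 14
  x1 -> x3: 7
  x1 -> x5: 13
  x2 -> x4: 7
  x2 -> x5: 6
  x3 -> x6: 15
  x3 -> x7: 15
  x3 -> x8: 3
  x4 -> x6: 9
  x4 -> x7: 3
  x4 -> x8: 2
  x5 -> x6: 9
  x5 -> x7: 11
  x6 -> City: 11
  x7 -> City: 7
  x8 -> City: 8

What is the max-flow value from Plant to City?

18

Augment Plant→x1→x3→x6→City: bottleneck 5, flow now 5.
Augment Plant→x2→x4→x6→City: bottleneck 6, flow now 11.
Augment Plant→x2→x4→x7→City: bottleneck 1, flow now 12.
Augment Plant→x2→x5→x7→City: bottleneck 6, flow now 18.
No augmenting path remains; maximum flow = 18.
In the residual graph, reachable from Plant: {Plant, x2}.
Min-cut edges: Plant→x1 (5), x2→x4 (7), x2→x5 (6); capacity 5 + 7 + 6 = 18.
This cut is saturated, so no flow can exceed 18.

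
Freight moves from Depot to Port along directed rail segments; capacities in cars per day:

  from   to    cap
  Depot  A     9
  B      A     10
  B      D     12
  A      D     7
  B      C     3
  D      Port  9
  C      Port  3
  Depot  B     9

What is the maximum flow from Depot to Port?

Augment Depot→A→D→Port: bottleneck 7, flow now 7.
Augment Depot→B→C→Port: bottleneck 3, flow now 10.
Augment Depot→B→D→Port: bottleneck 2, flow now 12.
No augmenting path remains; maximum flow = 12.
In the residual graph, reachable from Depot: {Depot, A, B, D}.
Min-cut edges: B→C (3), D→Port (9); capacity 3 + 9 = 12.
This cut is saturated, so no flow can exceed 12.

12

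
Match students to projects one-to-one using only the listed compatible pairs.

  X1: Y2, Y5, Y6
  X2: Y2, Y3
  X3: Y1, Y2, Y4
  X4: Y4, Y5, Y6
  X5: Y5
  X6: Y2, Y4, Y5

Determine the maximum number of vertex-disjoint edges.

6

Unit-capacity flow: source→left, listed edges, right→sink; max matching = max flow.
Augmenting path X1→Y2 (+1); matched 1.
Augmenting path X2→Y3 (+1); matched 2.
Augmenting path X3→Y1 (+1); matched 3.
Augmenting path X4→Y4 (+1); matched 4.
Augmenting path X5→Y5 (+1); matched 5.
Augmenting path X6→Y2→X1→Y6 (+1); matched 6.
No augmenting path remains; maximum matching = 6.
König certificate: {X1, X2, X3, X4, X5, X6} is a vertex cover of size 6 (every listed pair touches it), so no matching can be larger.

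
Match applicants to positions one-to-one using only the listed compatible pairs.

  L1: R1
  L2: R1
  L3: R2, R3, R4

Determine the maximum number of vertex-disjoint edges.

Unit-capacity flow: source→left, listed edges, right→sink; max matching = max flow.
Augmenting path L1→R1 (+1); matched 1.
Augmenting path L3→R2 (+1); matched 2.
No augmenting path remains; maximum matching = 2.
König certificate: {L3, R1} is a vertex cover of size 2 (every listed pair touches it), so no matching can be larger.

2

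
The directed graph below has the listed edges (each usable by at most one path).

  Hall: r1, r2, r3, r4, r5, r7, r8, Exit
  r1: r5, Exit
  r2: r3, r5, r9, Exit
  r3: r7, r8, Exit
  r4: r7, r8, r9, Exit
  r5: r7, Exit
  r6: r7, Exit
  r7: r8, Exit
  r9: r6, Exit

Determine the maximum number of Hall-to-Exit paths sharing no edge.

7

Assign every edge capacity 1; by Menger, the answer equals the max flow.
Path Hall→Exit (+1); total 1.
Path Hall→r1→Exit (+1); total 2.
Path Hall→r2→Exit (+1); total 3.
Path Hall→r3→Exit (+1); total 4.
Path Hall→r4→Exit (+1); total 5.
Path Hall→r5→Exit (+1); total 6.
Path Hall→r7→Exit (+1); total 7.
No residual Hall→Exit path; max flow = 7.
Certifying cut of size 7: {Hall→Exit, Hall→r1, Hall→r2, Hall→r3, Hall→r4, Hall→r5, Hall→r7}.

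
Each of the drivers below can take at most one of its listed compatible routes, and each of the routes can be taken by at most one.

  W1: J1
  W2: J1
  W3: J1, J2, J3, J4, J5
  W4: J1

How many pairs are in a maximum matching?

Unit-capacity flow: source→left, listed edges, right→sink; max matching = max flow.
Augmenting path W1→J1 (+1); matched 1.
Augmenting path W3→J2 (+1); matched 2.
No augmenting path remains; maximum matching = 2.
König certificate: {W3, J1} is a vertex cover of size 2 (every listed pair touches it), so no matching can be larger.

2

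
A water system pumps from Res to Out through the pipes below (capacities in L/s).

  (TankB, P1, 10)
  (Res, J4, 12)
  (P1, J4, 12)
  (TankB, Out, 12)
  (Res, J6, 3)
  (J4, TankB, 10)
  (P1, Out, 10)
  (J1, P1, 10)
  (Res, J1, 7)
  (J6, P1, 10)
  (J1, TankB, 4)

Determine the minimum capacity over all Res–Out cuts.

20

Augment Res→J6→P1→Out: bottleneck 3, flow now 3.
Augment Res→J1→TankB→Out: bottleneck 4, flow now 7.
Augment Res→J1→P1→Out: bottleneck 3, flow now 10.
Augment Res→J4→TankB→Out: bottleneck 8, flow now 18.
Augment Res→J4→TankB→P1→Out: bottleneck 2, flow now 20.
No augmenting path remains; maximum flow = 20.
By max-flow min-cut, the minimum cut capacity equals the max flow.
In the residual graph, reachable from Res: {Res, J4}.
Min-cut edges: Res→J6 (3), Res→J1 (7), J4→TankB (10); capacity 3 + 7 + 10 = 20.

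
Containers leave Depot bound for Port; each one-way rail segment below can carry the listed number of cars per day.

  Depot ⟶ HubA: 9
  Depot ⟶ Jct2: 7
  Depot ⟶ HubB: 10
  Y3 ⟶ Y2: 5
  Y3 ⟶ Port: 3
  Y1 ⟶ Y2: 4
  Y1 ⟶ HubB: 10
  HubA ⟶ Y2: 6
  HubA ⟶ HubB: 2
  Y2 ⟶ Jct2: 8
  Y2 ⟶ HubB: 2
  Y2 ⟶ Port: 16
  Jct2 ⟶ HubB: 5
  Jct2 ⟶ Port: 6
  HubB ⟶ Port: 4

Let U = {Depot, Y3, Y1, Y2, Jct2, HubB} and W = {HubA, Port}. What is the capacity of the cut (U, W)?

38

Edges leaving {Depot, Y3, Y1, Y2, Jct2, HubB}: Depot→HubA (9), Y3→Port (3), Y2→Port (16), Jct2→Port (6), HubB→Port (4).
Cut capacity = 9 + 3 + 16 + 6 + 4 = 38.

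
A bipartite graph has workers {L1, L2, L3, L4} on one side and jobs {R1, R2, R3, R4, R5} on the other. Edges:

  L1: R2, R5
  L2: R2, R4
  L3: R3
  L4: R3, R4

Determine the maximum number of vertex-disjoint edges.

Unit-capacity flow: source→left, listed edges, right→sink; max matching = max flow.
Augmenting path L1→R2 (+1); matched 1.
Augmenting path L2→R4 (+1); matched 2.
Augmenting path L3→R3 (+1); matched 3.
Augmenting path L4→R4→L2→R2→L1→R5 (+1); matched 4.
No augmenting path remains; maximum matching = 4.
König certificate: {L1, L2, L3, L4} is a vertex cover of size 4 (every listed pair touches it), so no matching can be larger.

4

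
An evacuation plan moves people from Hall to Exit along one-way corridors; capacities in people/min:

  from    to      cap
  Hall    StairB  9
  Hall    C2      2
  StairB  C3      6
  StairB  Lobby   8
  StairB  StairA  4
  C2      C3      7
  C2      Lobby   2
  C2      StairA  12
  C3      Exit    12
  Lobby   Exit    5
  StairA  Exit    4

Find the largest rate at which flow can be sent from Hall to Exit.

Augment Hall→StairB→C3→Exit: bottleneck 6, flow now 6.
Augment Hall→StairB→Lobby→Exit: bottleneck 3, flow now 9.
Augment Hall→C2→C3→Exit: bottleneck 2, flow now 11.
No augmenting path remains; maximum flow = 11.
In the residual graph, reachable from Hall: {Hall}.
Min-cut edges: Hall→StairB (9), Hall→C2 (2); capacity 9 + 2 = 11.
This cut is saturated, so no flow can exceed 11.

11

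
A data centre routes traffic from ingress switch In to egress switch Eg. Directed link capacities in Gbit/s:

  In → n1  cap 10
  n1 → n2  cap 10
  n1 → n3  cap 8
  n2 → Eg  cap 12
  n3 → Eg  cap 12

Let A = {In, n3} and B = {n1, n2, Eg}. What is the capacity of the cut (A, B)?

22

Edges leaving {In, n3}: In→n1 (10), n3→Eg (12).
Cut capacity = 10 + 12 = 22.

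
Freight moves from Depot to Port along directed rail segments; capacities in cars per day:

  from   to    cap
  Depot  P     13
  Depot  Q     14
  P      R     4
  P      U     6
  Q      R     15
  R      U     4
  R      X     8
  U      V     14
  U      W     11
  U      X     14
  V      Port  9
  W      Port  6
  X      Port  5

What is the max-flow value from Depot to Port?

Augment Depot→P→R→X→Port: bottleneck 4, flow now 4.
Augment Depot→P→U→V→Port: bottleneck 6, flow now 10.
Augment Depot→Q→R→X→Port: bottleneck 1, flow now 11.
Augment Depot→Q→R→U→V→Port: bottleneck 3, flow now 14.
Augment Depot→Q→R→U→W→Port: bottleneck 1, flow now 15.
No augmenting path remains; maximum flow = 15.
In the residual graph, reachable from Depot: {Depot, P, Q, R, X}.
Min-cut edges: P→U (6), R→U (4), X→Port (5); capacity 6 + 4 + 5 = 15.
This cut is saturated, so no flow can exceed 15.

15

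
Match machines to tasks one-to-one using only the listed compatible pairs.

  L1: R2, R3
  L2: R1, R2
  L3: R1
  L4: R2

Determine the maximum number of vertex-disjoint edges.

3

Unit-capacity flow: source→left, listed edges, right→sink; max matching = max flow.
Augmenting path L1→R2 (+1); matched 1.
Augmenting path L2→R1 (+1); matched 2.
Augmenting path L4→R2→L1→R3 (+1); matched 3.
No augmenting path remains; maximum matching = 3.
König certificate: {L1, R1, R2} is a vertex cover of size 3 (every listed pair touches it), so no matching can be larger.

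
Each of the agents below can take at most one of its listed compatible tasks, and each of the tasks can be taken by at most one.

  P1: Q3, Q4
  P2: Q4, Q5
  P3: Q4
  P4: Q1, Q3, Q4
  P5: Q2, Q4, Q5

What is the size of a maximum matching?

5

Unit-capacity flow: source→left, listed edges, right→sink; max matching = max flow.
Augmenting path P1→Q3 (+1); matched 1.
Augmenting path P2→Q4 (+1); matched 2.
Augmenting path P4→Q1 (+1); matched 3.
Augmenting path P5→Q2 (+1); matched 4.
Augmenting path P3→Q4→P2→Q5 (+1); matched 5.
No augmenting path remains; maximum matching = 5.
König certificate: {P1, P2, P3, P4, P5} is a vertex cover of size 5 (every listed pair touches it), so no matching can be larger.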